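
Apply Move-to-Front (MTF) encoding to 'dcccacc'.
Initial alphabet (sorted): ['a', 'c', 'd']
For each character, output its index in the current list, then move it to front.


MTF encoding:
'd': index 2 in ['a', 'c', 'd'] -> ['d', 'a', 'c']
'c': index 2 in ['d', 'a', 'c'] -> ['c', 'd', 'a']
'c': index 0 in ['c', 'd', 'a'] -> ['c', 'd', 'a']
'c': index 0 in ['c', 'd', 'a'] -> ['c', 'd', 'a']
'a': index 2 in ['c', 'd', 'a'] -> ['a', 'c', 'd']
'c': index 1 in ['a', 'c', 'd'] -> ['c', 'a', 'd']
'c': index 0 in ['c', 'a', 'd'] -> ['c', 'a', 'd']


Output: [2, 2, 0, 0, 2, 1, 0]


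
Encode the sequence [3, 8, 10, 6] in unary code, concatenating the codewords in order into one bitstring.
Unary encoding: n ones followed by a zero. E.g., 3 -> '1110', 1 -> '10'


Encode each number as n ones followed by a terminating 0:
  3 -> 1110 (4 bits)
  8 -> 111111110 (9 bits)
  10 -> 11111111110 (11 bits)
  6 -> 1111110 (7 bits)
Total length = 4 + 9 + 11 + 7 = 31 bits.

Unary([3, 8, 10, 6]) = 1110111111110111111111101111110 (31 bits)


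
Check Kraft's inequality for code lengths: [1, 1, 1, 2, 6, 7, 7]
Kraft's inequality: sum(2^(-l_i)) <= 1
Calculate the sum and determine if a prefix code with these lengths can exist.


Sum = 2^(-1) + 2^(-1) + 2^(-1) + 2^(-2) + 2^(-6) + 2^(-7) + 2^(-7)
    = 0.5 + 0.5 + 0.5 + 0.25 + 0.015625 + 0.0078125 + 0.0078125
    = 228/128 = 1.78125
Since 1.78125 > 1, Kraft's inequality is NOT satisfied.
A prefix code with these lengths CANNOT exist.

Kraft sum = 1.78125. Not satisfied.


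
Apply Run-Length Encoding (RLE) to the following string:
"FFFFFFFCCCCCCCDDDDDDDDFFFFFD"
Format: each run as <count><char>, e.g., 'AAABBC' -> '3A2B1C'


Scanning runs left to right:
  i=0: run of 'F' x 7 -> '7F'
  i=7: run of 'C' x 7 -> '7C'
  i=14: run of 'D' x 8 -> '8D'
  i=22: run of 'F' x 5 -> '5F'
  i=27: run of 'D' x 1 -> '1D'

RLE = 7F7C8D5F1D


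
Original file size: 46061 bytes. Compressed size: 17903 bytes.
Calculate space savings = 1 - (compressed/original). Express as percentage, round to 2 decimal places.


ratio = compressed/original = 17903/46061 = 0.38868
savings = 1 - ratio = 1 - 0.38868 = 0.61132
as a percentage: 0.61132 * 100 = 61.13%

Space savings = 1 - 17903/46061 = 61.13%


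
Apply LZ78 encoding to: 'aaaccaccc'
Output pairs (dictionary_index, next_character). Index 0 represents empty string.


LZ78 encoding steps:
Dictionary: {0: ''}
Step 1: w='' (idx 0), next='a' -> output (0, 'a'), add 'a' as idx 1
Step 2: w='a' (idx 1), next='a' -> output (1, 'a'), add 'aa' as idx 2
Step 3: w='' (idx 0), next='c' -> output (0, 'c'), add 'c' as idx 3
Step 4: w='c' (idx 3), next='a' -> output (3, 'a'), add 'ca' as idx 4
Step 5: w='c' (idx 3), next='c' -> output (3, 'c'), add 'cc' as idx 5
Step 6: w='c' (idx 3), end of input -> output (3, '')


Encoded: [(0, 'a'), (1, 'a'), (0, 'c'), (3, 'a'), (3, 'c'), (3, '')]


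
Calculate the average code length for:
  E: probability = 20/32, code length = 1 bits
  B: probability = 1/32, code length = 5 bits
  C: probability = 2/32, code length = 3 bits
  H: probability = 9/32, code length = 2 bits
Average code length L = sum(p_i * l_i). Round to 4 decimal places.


Weighted contributions p_i * l_i:
  E: (20/32) * 1 = 20/32
  B: (1/32) * 5 = 5/32
  C: (2/32) * 3 = 6/32
  H: (9/32) * 2 = 18/32
Sum = (20 + 5 + 6 + 18)/32 = 49/32

L = 49/32 = 1.5313 bits/symbol


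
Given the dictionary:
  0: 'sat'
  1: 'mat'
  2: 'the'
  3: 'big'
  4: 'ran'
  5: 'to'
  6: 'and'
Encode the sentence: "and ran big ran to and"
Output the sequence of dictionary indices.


Look up each word in the dictionary:
  'and' -> 6
  'ran' -> 4
  'big' -> 3
  'ran' -> 4
  'to' -> 5
  'and' -> 6

Encoded: [6, 4, 3, 4, 5, 6]


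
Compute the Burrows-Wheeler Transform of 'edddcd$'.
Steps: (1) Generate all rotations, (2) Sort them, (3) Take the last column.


Rotations (sorted):
  0: $edddcd -> last char: d
  1: cd$eddd -> last char: d
  2: d$edddc -> last char: c
  3: dcd$edd -> last char: d
  4: ddcd$ed -> last char: d
  5: dddcd$e -> last char: e
  6: edddcd$ -> last char: $


BWT = ddcdde$


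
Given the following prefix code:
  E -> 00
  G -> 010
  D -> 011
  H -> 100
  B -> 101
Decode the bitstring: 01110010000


Decoding step by step:
Bits 011 -> D
Bits 100 -> H
Bits 100 -> H
Bits 00 -> E


Decoded message: DHHE


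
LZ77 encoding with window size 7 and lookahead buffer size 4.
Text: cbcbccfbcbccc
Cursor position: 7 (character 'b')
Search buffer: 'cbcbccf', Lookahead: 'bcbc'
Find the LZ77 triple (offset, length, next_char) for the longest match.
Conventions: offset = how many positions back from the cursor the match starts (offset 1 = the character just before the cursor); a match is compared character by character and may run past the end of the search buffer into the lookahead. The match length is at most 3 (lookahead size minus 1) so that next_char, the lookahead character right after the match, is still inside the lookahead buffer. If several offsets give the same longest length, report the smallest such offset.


Try each offset into the search buffer:
  offset=1 (pos 6, char 'f'): match length 0
  offset=2 (pos 5, char 'c'): match length 0
  offset=3 (pos 4, char 'c'): match length 0
  offset=4 (pos 3, char 'b'): match length 2
  offset=5 (pos 2, char 'c'): match length 0
  offset=6 (pos 1, char 'b'): match length 3
  offset=7 (pos 0, char 'c'): match length 0
Longest match has length 3 at offset 6.
next_char = character at position 7 + 3 = 10 -> 'c'

Best match: offset=6, length=3 (matching 'bcb' starting at position 1)
LZ77 triple: (6, 3, 'c')


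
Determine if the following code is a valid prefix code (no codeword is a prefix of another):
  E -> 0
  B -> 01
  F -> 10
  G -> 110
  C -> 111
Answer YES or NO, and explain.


Checking each pair (does one codeword prefix another?):
  E='0' vs B='01': prefix -- VIOLATION

NO -- this is NOT a valid prefix code. E (0) is a prefix of B (01).


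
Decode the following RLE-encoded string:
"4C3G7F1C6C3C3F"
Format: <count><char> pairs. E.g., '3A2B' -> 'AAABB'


Expanding each <count><char> pair:
  4C -> 'CCCC'
  3G -> 'GGG'
  7F -> 'FFFFFFF'
  1C -> 'C'
  6C -> 'CCCCCC'
  3C -> 'CCC'
  3F -> 'FFF'

Decoded = CCCCGGGFFFFFFFCCCCCCCCCCFFF


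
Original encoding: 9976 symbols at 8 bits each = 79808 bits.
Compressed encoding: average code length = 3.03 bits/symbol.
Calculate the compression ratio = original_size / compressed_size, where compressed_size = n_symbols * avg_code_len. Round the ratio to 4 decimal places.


original_size = n_symbols * orig_bits = 9976 * 8 = 79808 bits
compressed_size = n_symbols * avg_code_len = 9976 * 3.03 = 30227.28 bits
ratio = original_size / compressed_size = 79808 / 30227.28 = 2.6403

Compression ratio = 2.6403


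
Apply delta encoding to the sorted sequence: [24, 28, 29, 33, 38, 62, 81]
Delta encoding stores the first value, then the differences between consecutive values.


First value: 24
Deltas:
  28 - 24 = 4
  29 - 28 = 1
  33 - 29 = 4
  38 - 33 = 5
  62 - 38 = 24
  81 - 62 = 19


Delta encoded: [24, 4, 1, 4, 5, 24, 19]


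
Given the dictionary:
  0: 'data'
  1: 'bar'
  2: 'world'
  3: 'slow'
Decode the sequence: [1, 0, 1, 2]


Look up each index in the dictionary:
  1 -> 'bar'
  0 -> 'data'
  1 -> 'bar'
  2 -> 'world'

Decoded: "bar data bar world"


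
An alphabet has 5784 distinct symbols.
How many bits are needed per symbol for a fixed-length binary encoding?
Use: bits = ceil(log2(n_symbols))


log2(5784) = 12.4979
Bracket: 2^12 = 4096 < 5784 <= 2^13 = 8192
So ceil(log2(5784)) = 13

bits = ceil(log2(5784)) = ceil(12.4979) = 13 bits


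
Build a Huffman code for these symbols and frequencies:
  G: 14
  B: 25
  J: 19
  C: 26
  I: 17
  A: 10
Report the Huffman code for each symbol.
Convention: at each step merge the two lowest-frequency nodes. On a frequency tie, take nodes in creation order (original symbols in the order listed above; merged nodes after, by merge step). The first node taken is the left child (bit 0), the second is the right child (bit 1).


Huffman tree construction:
Step 1: Merge A(10) + G(14) = 24
Step 2: Merge I(17) + J(19) = 36
Step 3: Merge (A+G)(24) + B(25) = 49
Step 4: Merge C(26) + (I+J)(36) = 62
Step 5: Merge ((A+G)+B)(49) + (C+(I+J))(62) = 111
Read each symbol's code off the tree from the root (left child = 0, right child = 1).

Codes:
  G: 001 (length 3)
  B: 01 (length 2)
  J: 111 (length 3)
  C: 10 (length 2)
  I: 110 (length 3)
  A: 000 (length 3)
Average code length: 282/111 = 2.5405 bits/symbol


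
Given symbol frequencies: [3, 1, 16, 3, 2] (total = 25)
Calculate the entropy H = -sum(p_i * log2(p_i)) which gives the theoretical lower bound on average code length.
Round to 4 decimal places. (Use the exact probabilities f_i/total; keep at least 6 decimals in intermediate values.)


Per-symbol terms -p_i * log2(p_i) with p_i = f_i/25:
  p = 3/25 = 0.120000: log2(p) = -3.058894, -p*log2(p) = 0.367067
  p = 1/25 = 0.040000: log2(p) = -4.643856, -p*log2(p) = 0.185754
  p = 16/25 = 0.640000: log2(p) = -0.643856, -p*log2(p) = 0.412068
  p = 3/25 = 0.120000: log2(p) = -3.058894, -p*log2(p) = 0.367067
  p = 2/25 = 0.080000: log2(p) = -3.643856, -p*log2(p) = 0.291508
H = 0.367067 + 0.185754 + 0.412068 + 0.367067 + 0.291508 = 1.623464

H = 1.6235 bits/symbol


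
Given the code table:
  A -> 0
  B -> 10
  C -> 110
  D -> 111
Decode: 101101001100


Decoding:
10 -> B
110 -> C
10 -> B
0 -> A
110 -> C
0 -> A


Result: BCBACA


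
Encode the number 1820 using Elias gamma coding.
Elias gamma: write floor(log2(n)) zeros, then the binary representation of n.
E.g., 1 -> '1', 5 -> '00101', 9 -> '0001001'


num_bits = floor(log2(1820)) + 1 = 11
leading_zeros = num_bits - 1 = 10
binary(1820) = 11100011100

Elias gamma(1820) = '0000000000' + '11100011100' = 000000000011100011100 (21 bits)


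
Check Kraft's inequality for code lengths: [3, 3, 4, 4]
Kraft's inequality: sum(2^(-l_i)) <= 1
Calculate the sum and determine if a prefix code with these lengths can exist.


Sum = 2^(-3) + 2^(-3) + 2^(-4) + 2^(-4)
    = 0.125 + 0.125 + 0.0625 + 0.0625
    = 6/16 = 0.375
Since 0.375 <= 1, Kraft's inequality IS satisfied.
A prefix code with these lengths CAN exist.

Kraft sum = 0.375. Satisfied.


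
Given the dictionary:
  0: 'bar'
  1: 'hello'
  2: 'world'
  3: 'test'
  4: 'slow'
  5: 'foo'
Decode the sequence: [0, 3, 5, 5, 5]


Look up each index in the dictionary:
  0 -> 'bar'
  3 -> 'test'
  5 -> 'foo'
  5 -> 'foo'
  5 -> 'foo'

Decoded: "bar test foo foo foo"


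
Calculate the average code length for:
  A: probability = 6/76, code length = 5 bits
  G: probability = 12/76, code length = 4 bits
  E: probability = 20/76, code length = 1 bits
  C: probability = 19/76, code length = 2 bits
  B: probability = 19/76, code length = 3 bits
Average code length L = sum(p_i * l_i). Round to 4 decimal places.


Weighted contributions p_i * l_i:
  A: (6/76) * 5 = 30/76
  G: (12/76) * 4 = 48/76
  E: (20/76) * 1 = 20/76
  C: (19/76) * 2 = 38/76
  B: (19/76) * 3 = 57/76
Sum = (30 + 48 + 20 + 38 + 57)/76 = 193/76

L = 193/76 = 2.5395 bits/symbol


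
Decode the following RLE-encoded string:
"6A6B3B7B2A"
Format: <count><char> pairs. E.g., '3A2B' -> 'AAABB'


Expanding each <count><char> pair:
  6A -> 'AAAAAA'
  6B -> 'BBBBBB'
  3B -> 'BBB'
  7B -> 'BBBBBBB'
  2A -> 'AA'

Decoded = AAAAAABBBBBBBBBBBBBBBBAA


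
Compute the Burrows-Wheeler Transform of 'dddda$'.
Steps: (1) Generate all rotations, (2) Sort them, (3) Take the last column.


Rotations (sorted):
  0: $dddda -> last char: a
  1: a$dddd -> last char: d
  2: da$ddd -> last char: d
  3: dda$dd -> last char: d
  4: ddda$d -> last char: d
  5: dddda$ -> last char: $


BWT = adddd$


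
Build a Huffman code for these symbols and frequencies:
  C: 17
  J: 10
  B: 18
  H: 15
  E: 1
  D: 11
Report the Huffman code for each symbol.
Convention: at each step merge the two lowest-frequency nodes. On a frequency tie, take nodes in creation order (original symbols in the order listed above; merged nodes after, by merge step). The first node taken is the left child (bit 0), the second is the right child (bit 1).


Huffman tree construction:
Step 1: Merge E(1) + J(10) = 11
Step 2: Merge D(11) + (E+J)(11) = 22
Step 3: Merge H(15) + C(17) = 32
Step 4: Merge B(18) + (D+(E+J))(22) = 40
Step 5: Merge (H+C)(32) + (B+(D+(E+J)))(40) = 72
Read each symbol's code off the tree from the root (left child = 0, right child = 1).

Codes:
  C: 01 (length 2)
  J: 1111 (length 4)
  B: 10 (length 2)
  H: 00 (length 2)
  E: 1110 (length 4)
  D: 110 (length 3)
Average code length: 177/72 = 2.4583 bits/symbol


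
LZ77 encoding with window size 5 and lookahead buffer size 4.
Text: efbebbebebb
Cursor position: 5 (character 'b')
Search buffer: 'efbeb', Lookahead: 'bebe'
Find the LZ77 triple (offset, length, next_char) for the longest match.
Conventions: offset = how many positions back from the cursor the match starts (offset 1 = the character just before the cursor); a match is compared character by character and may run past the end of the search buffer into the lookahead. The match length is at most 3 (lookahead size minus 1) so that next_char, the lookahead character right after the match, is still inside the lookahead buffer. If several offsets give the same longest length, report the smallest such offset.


Try each offset into the search buffer:
  offset=1 (pos 4, char 'b'): match length 1
  offset=2 (pos 3, char 'e'): match length 0
  offset=3 (pos 2, char 'b'): match length 3
  offset=4 (pos 1, char 'f'): match length 0
  offset=5 (pos 0, char 'e'): match length 0
Longest match has length 3 at offset 3.
next_char = character at position 5 + 3 = 8 -> 'e'

Best match: offset=3, length=3 (matching 'beb' starting at position 2)
LZ77 triple: (3, 3, 'e')


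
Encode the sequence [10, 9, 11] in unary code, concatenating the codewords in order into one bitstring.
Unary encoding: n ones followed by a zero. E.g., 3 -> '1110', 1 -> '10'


Encode each number as n ones followed by a terminating 0:
  10 -> 11111111110 (11 bits)
  9 -> 1111111110 (10 bits)
  11 -> 111111111110 (12 bits)
Total length = 11 + 10 + 12 = 33 bits.

Unary([10, 9, 11]) = 111111111101111111110111111111110 (33 bits)


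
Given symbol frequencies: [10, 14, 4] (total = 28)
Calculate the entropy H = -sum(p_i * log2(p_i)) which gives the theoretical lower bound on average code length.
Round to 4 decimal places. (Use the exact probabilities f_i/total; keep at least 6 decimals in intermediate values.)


Per-symbol terms -p_i * log2(p_i) with p_i = f_i/28:
  p = 10/28 = 0.357143: log2(p) = -1.485427, -p*log2(p) = 0.530510
  p = 14/28 = 0.500000: log2(p) = -1.000000, -p*log2(p) = 0.500000
  p = 4/28 = 0.142857: log2(p) = -2.807355, -p*log2(p) = 0.401051
H = 0.530510 + 0.500000 + 0.401051 = 1.431561

H = 1.4316 bits/symbol


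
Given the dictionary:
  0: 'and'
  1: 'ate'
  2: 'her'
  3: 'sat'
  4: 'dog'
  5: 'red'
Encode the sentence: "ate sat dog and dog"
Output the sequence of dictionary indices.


Look up each word in the dictionary:
  'ate' -> 1
  'sat' -> 3
  'dog' -> 4
  'and' -> 0
  'dog' -> 4

Encoded: [1, 3, 4, 0, 4]


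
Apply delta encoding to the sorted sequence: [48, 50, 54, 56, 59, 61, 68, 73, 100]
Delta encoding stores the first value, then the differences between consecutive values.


First value: 48
Deltas:
  50 - 48 = 2
  54 - 50 = 4
  56 - 54 = 2
  59 - 56 = 3
  61 - 59 = 2
  68 - 61 = 7
  73 - 68 = 5
  100 - 73 = 27


Delta encoded: [48, 2, 4, 2, 3, 2, 7, 5, 27]


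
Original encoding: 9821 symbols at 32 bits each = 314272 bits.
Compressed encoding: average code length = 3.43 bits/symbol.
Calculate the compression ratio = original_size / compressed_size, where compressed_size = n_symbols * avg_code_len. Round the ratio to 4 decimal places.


original_size = n_symbols * orig_bits = 9821 * 32 = 314272 bits
compressed_size = n_symbols * avg_code_len = 9821 * 3.43 = 33686.03 bits
ratio = original_size / compressed_size = 314272 / 33686.03 = 9.3294

Compression ratio = 9.3294


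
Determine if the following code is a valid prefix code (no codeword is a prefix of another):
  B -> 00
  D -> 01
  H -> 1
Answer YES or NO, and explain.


Checking each pair (does one codeword prefix another?):
  B='00' vs D='01': no prefix
  B='00' vs H='1': no prefix
  D='01' vs B='00': no prefix
  D='01' vs H='1': no prefix
  H='1' vs B='00': no prefix
  H='1' vs D='01': no prefix
No violation found over all pairs.

YES -- this is a valid prefix code. No codeword is a prefix of any other codeword.


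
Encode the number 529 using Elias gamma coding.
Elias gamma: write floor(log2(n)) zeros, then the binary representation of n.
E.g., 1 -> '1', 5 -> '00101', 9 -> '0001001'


num_bits = floor(log2(529)) + 1 = 10
leading_zeros = num_bits - 1 = 9
binary(529) = 1000010001

Elias gamma(529) = '000000000' + '1000010001' = 0000000001000010001 (19 bits)


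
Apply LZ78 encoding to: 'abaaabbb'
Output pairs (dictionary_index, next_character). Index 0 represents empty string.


LZ78 encoding steps:
Dictionary: {0: ''}
Step 1: w='' (idx 0), next='a' -> output (0, 'a'), add 'a' as idx 1
Step 2: w='' (idx 0), next='b' -> output (0, 'b'), add 'b' as idx 2
Step 3: w='a' (idx 1), next='a' -> output (1, 'a'), add 'aa' as idx 3
Step 4: w='a' (idx 1), next='b' -> output (1, 'b'), add 'ab' as idx 4
Step 5: w='b' (idx 2), next='b' -> output (2, 'b'), add 'bb' as idx 5


Encoded: [(0, 'a'), (0, 'b'), (1, 'a'), (1, 'b'), (2, 'b')]


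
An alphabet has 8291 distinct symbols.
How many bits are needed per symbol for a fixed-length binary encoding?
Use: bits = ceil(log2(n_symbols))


log2(8291) = 13.0173
Bracket: 2^13 = 8192 < 8291 <= 2^14 = 16384
So ceil(log2(8291)) = 14

bits = ceil(log2(8291)) = ceil(13.0173) = 14 bits


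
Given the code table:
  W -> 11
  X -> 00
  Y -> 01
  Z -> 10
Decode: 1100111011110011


Decoding:
11 -> W
00 -> X
11 -> W
10 -> Z
11 -> W
11 -> W
00 -> X
11 -> W


Result: WXWZWWXW


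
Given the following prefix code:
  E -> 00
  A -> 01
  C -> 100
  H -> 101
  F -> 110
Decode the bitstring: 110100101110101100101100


Decoding step by step:
Bits 110 -> F
Bits 100 -> C
Bits 101 -> H
Bits 110 -> F
Bits 101 -> H
Bits 100 -> C
Bits 101 -> H
Bits 100 -> C


Decoded message: FCHFHCHC


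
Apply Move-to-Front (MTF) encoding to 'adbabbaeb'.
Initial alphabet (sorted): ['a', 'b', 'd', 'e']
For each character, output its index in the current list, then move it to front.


MTF encoding:
'a': index 0 in ['a', 'b', 'd', 'e'] -> ['a', 'b', 'd', 'e']
'd': index 2 in ['a', 'b', 'd', 'e'] -> ['d', 'a', 'b', 'e']
'b': index 2 in ['d', 'a', 'b', 'e'] -> ['b', 'd', 'a', 'e']
'a': index 2 in ['b', 'd', 'a', 'e'] -> ['a', 'b', 'd', 'e']
'b': index 1 in ['a', 'b', 'd', 'e'] -> ['b', 'a', 'd', 'e']
'b': index 0 in ['b', 'a', 'd', 'e'] -> ['b', 'a', 'd', 'e']
'a': index 1 in ['b', 'a', 'd', 'e'] -> ['a', 'b', 'd', 'e']
'e': index 3 in ['a', 'b', 'd', 'e'] -> ['e', 'a', 'b', 'd']
'b': index 2 in ['e', 'a', 'b', 'd'] -> ['b', 'e', 'a', 'd']


Output: [0, 2, 2, 2, 1, 0, 1, 3, 2]


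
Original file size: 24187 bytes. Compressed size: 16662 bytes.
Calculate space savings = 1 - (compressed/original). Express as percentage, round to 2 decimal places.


ratio = compressed/original = 16662/24187 = 0.688882
savings = 1 - ratio = 1 - 0.688882 = 0.311118
as a percentage: 0.311118 * 100 = 31.11%

Space savings = 1 - 16662/24187 = 31.11%


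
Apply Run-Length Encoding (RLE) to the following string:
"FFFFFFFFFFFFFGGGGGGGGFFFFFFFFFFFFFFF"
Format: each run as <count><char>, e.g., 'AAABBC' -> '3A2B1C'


Scanning runs left to right:
  i=0: run of 'F' x 13 -> '13F'
  i=13: run of 'G' x 8 -> '8G'
  i=21: run of 'F' x 15 -> '15F'

RLE = 13F8G15F


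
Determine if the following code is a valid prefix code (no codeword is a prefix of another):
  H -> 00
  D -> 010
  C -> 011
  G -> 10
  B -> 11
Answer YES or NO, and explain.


Checking each pair (does one codeword prefix another?):
  H='00' vs D='010': no prefix
  H='00' vs C='011': no prefix
  H='00' vs G='10': no prefix
  H='00' vs B='11': no prefix
  D='010' vs H='00': no prefix
  D='010' vs C='011': no prefix
  D='010' vs G='10': no prefix
  D='010' vs B='11': no prefix
  C='011' vs H='00': no prefix
  C='011' vs D='010': no prefix
  C='011' vs G='10': no prefix
  C='011' vs B='11': no prefix
  G='10' vs H='00': no prefix
  G='10' vs D='010': no prefix
  G='10' vs C='011': no prefix
  G='10' vs B='11': no prefix
  B='11' vs H='00': no prefix
  B='11' vs D='010': no prefix
  B='11' vs C='011': no prefix
  B='11' vs G='10': no prefix
No violation found over all pairs.

YES -- this is a valid prefix code. No codeword is a prefix of any other codeword.


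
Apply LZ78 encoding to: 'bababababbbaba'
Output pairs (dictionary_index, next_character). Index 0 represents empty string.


LZ78 encoding steps:
Dictionary: {0: ''}
Step 1: w='' (idx 0), next='b' -> output (0, 'b'), add 'b' as idx 1
Step 2: w='' (idx 0), next='a' -> output (0, 'a'), add 'a' as idx 2
Step 3: w='b' (idx 1), next='a' -> output (1, 'a'), add 'ba' as idx 3
Step 4: w='ba' (idx 3), next='b' -> output (3, 'b'), add 'bab' as idx 4
Step 5: w='a' (idx 2), next='b' -> output (2, 'b'), add 'ab' as idx 5
Step 6: w='b' (idx 1), next='b' -> output (1, 'b'), add 'bb' as idx 6
Step 7: w='ab' (idx 5), next='a' -> output (5, 'a'), add 'aba' as idx 7


Encoded: [(0, 'b'), (0, 'a'), (1, 'a'), (3, 'b'), (2, 'b'), (1, 'b'), (5, 'a')]


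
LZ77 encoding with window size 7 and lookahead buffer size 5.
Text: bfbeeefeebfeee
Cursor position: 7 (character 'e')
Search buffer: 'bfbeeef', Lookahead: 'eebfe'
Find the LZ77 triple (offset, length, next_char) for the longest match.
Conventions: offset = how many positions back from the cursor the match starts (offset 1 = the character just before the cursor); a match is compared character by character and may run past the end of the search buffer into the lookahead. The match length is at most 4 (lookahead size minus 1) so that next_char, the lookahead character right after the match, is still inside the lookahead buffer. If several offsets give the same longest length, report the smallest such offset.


Try each offset into the search buffer:
  offset=1 (pos 6, char 'f'): match length 0
  offset=2 (pos 5, char 'e'): match length 1
  offset=3 (pos 4, char 'e'): match length 2
  offset=4 (pos 3, char 'e'): match length 2
  offset=5 (pos 2, char 'b'): match length 0
  offset=6 (pos 1, char 'f'): match length 0
  offset=7 (pos 0, char 'b'): match length 0
Longest match has length 2, found at offsets 3, 4; take the smallest, offset 3.
next_char = character at position 7 + 2 = 9 -> 'b'

Best match: offset=3, length=2 (matching 'ee' starting at position 4)
LZ77 triple: (3, 2, 'b')


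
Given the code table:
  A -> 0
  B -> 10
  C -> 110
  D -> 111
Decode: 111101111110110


Decoding:
111 -> D
10 -> B
111 -> D
111 -> D
0 -> A
110 -> C


Result: DBDDAC


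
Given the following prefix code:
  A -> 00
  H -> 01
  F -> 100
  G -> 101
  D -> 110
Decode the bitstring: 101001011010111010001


Decoding step by step:
Bits 101 -> G
Bits 00 -> A
Bits 101 -> G
Bits 101 -> G
Bits 01 -> H
Bits 110 -> D
Bits 100 -> F
Bits 01 -> H


Decoded message: GAGGHDFH


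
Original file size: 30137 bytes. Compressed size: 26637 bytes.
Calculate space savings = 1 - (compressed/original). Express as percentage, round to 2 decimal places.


ratio = compressed/original = 26637/30137 = 0.883864
savings = 1 - ratio = 1 - 0.883864 = 0.116136
as a percentage: 0.116136 * 100 = 11.61%

Space savings = 1 - 26637/30137 = 11.61%


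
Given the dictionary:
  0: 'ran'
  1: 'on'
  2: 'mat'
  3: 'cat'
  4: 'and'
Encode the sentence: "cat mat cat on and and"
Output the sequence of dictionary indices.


Look up each word in the dictionary:
  'cat' -> 3
  'mat' -> 2
  'cat' -> 3
  'on' -> 1
  'and' -> 4
  'and' -> 4

Encoded: [3, 2, 3, 1, 4, 4]


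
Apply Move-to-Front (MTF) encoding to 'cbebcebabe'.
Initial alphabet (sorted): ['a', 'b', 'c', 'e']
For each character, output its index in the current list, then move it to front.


MTF encoding:
'c': index 2 in ['a', 'b', 'c', 'e'] -> ['c', 'a', 'b', 'e']
'b': index 2 in ['c', 'a', 'b', 'e'] -> ['b', 'c', 'a', 'e']
'e': index 3 in ['b', 'c', 'a', 'e'] -> ['e', 'b', 'c', 'a']
'b': index 1 in ['e', 'b', 'c', 'a'] -> ['b', 'e', 'c', 'a']
'c': index 2 in ['b', 'e', 'c', 'a'] -> ['c', 'b', 'e', 'a']
'e': index 2 in ['c', 'b', 'e', 'a'] -> ['e', 'c', 'b', 'a']
'b': index 2 in ['e', 'c', 'b', 'a'] -> ['b', 'e', 'c', 'a']
'a': index 3 in ['b', 'e', 'c', 'a'] -> ['a', 'b', 'e', 'c']
'b': index 1 in ['a', 'b', 'e', 'c'] -> ['b', 'a', 'e', 'c']
'e': index 2 in ['b', 'a', 'e', 'c'] -> ['e', 'b', 'a', 'c']


Output: [2, 2, 3, 1, 2, 2, 2, 3, 1, 2]


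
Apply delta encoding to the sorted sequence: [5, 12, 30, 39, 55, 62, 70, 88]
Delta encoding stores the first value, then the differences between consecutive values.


First value: 5
Deltas:
  12 - 5 = 7
  30 - 12 = 18
  39 - 30 = 9
  55 - 39 = 16
  62 - 55 = 7
  70 - 62 = 8
  88 - 70 = 18


Delta encoded: [5, 7, 18, 9, 16, 7, 8, 18]


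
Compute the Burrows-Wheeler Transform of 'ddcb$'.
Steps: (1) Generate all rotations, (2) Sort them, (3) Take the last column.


Rotations (sorted):
  0: $ddcb -> last char: b
  1: b$ddc -> last char: c
  2: cb$dd -> last char: d
  3: dcb$d -> last char: d
  4: ddcb$ -> last char: $


BWT = bcdd$


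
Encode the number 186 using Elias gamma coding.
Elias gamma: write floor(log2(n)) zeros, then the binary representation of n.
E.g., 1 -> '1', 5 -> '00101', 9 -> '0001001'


num_bits = floor(log2(186)) + 1 = 8
leading_zeros = num_bits - 1 = 7
binary(186) = 10111010

Elias gamma(186) = '0000000' + '10111010' = 000000010111010 (15 bits)


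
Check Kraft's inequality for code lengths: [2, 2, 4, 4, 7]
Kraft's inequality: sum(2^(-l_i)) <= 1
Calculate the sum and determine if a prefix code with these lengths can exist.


Sum = 2^(-2) + 2^(-2) + 2^(-4) + 2^(-4) + 2^(-7)
    = 0.25 + 0.25 + 0.0625 + 0.0625 + 0.0078125
    = 81/128 = 0.6328125
Since 0.6328125 <= 1, Kraft's inequality IS satisfied.
A prefix code with these lengths CAN exist.

Kraft sum = 0.6328125. Satisfied.


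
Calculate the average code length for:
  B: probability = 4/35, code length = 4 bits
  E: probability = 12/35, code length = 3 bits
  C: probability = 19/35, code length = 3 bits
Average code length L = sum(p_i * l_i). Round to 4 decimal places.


Weighted contributions p_i * l_i:
  B: (4/35) * 4 = 16/35
  E: (12/35) * 3 = 36/35
  C: (19/35) * 3 = 57/35
Sum = (16 + 36 + 57)/35 = 109/35

L = 109/35 = 3.1143 bits/symbol


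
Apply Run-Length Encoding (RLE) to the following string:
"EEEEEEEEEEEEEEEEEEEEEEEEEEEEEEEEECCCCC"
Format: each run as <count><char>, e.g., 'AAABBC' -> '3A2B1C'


Scanning runs left to right:
  i=0: run of 'E' x 33 -> '33E'
  i=33: run of 'C' x 5 -> '5C'

RLE = 33E5C


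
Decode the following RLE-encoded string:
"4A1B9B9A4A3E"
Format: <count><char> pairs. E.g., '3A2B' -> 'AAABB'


Expanding each <count><char> pair:
  4A -> 'AAAA'
  1B -> 'B'
  9B -> 'BBBBBBBBB'
  9A -> 'AAAAAAAAA'
  4A -> 'AAAA'
  3E -> 'EEE'

Decoded = AAAABBBBBBBBBBAAAAAAAAAAAAAEEE


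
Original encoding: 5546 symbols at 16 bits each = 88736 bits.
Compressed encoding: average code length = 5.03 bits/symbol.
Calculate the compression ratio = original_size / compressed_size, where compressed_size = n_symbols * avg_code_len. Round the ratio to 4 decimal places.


original_size = n_symbols * orig_bits = 5546 * 16 = 88736 bits
compressed_size = n_symbols * avg_code_len = 5546 * 5.03 = 27896.38 bits
ratio = original_size / compressed_size = 88736 / 27896.38 = 3.1809

Compression ratio = 3.1809


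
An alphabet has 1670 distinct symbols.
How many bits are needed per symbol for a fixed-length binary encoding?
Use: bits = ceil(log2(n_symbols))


log2(1670) = 10.7056
Bracket: 2^10 = 1024 < 1670 <= 2^11 = 2048
So ceil(log2(1670)) = 11

bits = ceil(log2(1670)) = ceil(10.7056) = 11 bits


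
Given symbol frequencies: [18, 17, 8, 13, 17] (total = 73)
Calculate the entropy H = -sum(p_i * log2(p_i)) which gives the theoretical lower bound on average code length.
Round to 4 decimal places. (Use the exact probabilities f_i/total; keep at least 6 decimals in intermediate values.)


Per-symbol terms -p_i * log2(p_i) with p_i = f_i/73:
  p = 18/73 = 0.246575: log2(p) = -2.019900, -p*log2(p) = 0.498057
  p = 17/73 = 0.232877: log2(p) = -2.102362, -p*log2(p) = 0.489591
  p = 8/73 = 0.109589: log2(p) = -3.189825, -p*log2(p) = 0.349570
  p = 13/73 = 0.178082: log2(p) = -2.489385, -p*log2(p) = 0.443315
  p = 17/73 = 0.232877: log2(p) = -2.102362, -p*log2(p) = 0.489591
H = 0.498057 + 0.489591 + 0.349570 + 0.443315 + 0.489591 = 2.270124

H = 2.2701 bits/symbol


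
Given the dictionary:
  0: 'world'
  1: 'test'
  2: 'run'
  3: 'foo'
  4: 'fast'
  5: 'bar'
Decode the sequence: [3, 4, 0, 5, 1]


Look up each index in the dictionary:
  3 -> 'foo'
  4 -> 'fast'
  0 -> 'world'
  5 -> 'bar'
  1 -> 'test'

Decoded: "foo fast world bar test"


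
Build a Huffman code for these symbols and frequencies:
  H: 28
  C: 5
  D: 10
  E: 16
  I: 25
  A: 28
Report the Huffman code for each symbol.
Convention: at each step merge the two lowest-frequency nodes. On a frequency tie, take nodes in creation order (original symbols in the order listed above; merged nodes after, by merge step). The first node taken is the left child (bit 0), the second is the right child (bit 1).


Huffman tree construction:
Step 1: Merge C(5) + D(10) = 15
Step 2: Merge (C+D)(15) + E(16) = 31
Step 3: Merge I(25) + H(28) = 53
Step 4: Merge A(28) + ((C+D)+E)(31) = 59
Step 5: Merge (I+H)(53) + (A+((C+D)+E))(59) = 112
Read each symbol's code off the tree from the root (left child = 0, right child = 1).

Codes:
  H: 01 (length 2)
  C: 1100 (length 4)
  D: 1101 (length 4)
  E: 111 (length 3)
  I: 00 (length 2)
  A: 10 (length 2)
Average code length: 270/112 = 2.4107 bits/symbol


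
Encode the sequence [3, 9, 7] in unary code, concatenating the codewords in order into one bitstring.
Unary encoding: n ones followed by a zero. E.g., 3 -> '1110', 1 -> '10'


Encode each number as n ones followed by a terminating 0:
  3 -> 1110 (4 bits)
  9 -> 1111111110 (10 bits)
  7 -> 11111110 (8 bits)
Total length = 4 + 10 + 8 = 22 bits.

Unary([3, 9, 7]) = 1110111111111011111110 (22 bits)


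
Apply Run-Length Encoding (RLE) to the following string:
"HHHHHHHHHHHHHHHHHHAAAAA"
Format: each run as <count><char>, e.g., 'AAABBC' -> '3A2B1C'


Scanning runs left to right:
  i=0: run of 'H' x 18 -> '18H'
  i=18: run of 'A' x 5 -> '5A'

RLE = 18H5A


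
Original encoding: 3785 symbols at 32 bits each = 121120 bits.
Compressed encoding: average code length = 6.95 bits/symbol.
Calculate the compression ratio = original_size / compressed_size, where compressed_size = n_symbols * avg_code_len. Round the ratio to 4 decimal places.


original_size = n_symbols * orig_bits = 3785 * 32 = 121120 bits
compressed_size = n_symbols * avg_code_len = 3785 * 6.95 = 26305.75 bits
ratio = original_size / compressed_size = 121120 / 26305.75 = 4.6043

Compression ratio = 4.6043


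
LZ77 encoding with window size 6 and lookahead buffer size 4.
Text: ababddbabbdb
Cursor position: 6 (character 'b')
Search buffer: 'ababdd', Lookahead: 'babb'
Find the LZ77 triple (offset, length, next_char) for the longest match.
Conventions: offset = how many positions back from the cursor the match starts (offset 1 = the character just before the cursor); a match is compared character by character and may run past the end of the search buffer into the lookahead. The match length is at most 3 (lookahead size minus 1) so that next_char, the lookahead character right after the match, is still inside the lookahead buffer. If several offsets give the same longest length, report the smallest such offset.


Try each offset into the search buffer:
  offset=1 (pos 5, char 'd'): match length 0
  offset=2 (pos 4, char 'd'): match length 0
  offset=3 (pos 3, char 'b'): match length 1
  offset=4 (pos 2, char 'a'): match length 0
  offset=5 (pos 1, char 'b'): match length 3
  offset=6 (pos 0, char 'a'): match length 0
Longest match has length 3 at offset 5.
next_char = character at position 6 + 3 = 9 -> 'b'

Best match: offset=5, length=3 (matching 'bab' starting at position 1)
LZ77 triple: (5, 3, 'b')


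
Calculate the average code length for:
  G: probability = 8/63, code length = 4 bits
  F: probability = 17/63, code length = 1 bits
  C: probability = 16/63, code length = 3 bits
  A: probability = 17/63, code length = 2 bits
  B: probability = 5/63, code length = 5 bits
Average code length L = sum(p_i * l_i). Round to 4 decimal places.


Weighted contributions p_i * l_i:
  G: (8/63) * 4 = 32/63
  F: (17/63) * 1 = 17/63
  C: (16/63) * 3 = 48/63
  A: (17/63) * 2 = 34/63
  B: (5/63) * 5 = 25/63
Sum = (32 + 17 + 48 + 34 + 25)/63 = 156/63

L = 156/63 = 2.4762 bits/symbol


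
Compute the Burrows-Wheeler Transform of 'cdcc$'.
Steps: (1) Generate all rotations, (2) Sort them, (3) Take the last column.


Rotations (sorted):
  0: $cdcc -> last char: c
  1: c$cdc -> last char: c
  2: cc$cd -> last char: d
  3: cdcc$ -> last char: $
  4: dcc$c -> last char: c


BWT = ccd$c


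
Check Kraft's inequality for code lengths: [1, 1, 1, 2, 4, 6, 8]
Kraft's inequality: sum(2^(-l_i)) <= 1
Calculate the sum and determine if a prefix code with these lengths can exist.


Sum = 2^(-1) + 2^(-1) + 2^(-1) + 2^(-2) + 2^(-4) + 2^(-6) + 2^(-8)
    = 0.5 + 0.5 + 0.5 + 0.25 + 0.0625 + 0.015625 + 0.00390625
    = 469/256 = 1.83203125
Since 1.83203125 > 1, Kraft's inequality is NOT satisfied.
A prefix code with these lengths CANNOT exist.

Kraft sum = 1.83203125. Not satisfied.


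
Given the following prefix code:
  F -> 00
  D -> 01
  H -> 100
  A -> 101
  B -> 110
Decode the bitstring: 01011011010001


Decoding step by step:
Bits 01 -> D
Bits 01 -> D
Bits 101 -> A
Bits 101 -> A
Bits 00 -> F
Bits 01 -> D


Decoded message: DDAAFD


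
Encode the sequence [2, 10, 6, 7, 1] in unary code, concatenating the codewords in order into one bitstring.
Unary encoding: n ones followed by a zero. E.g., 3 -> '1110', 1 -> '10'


Encode each number as n ones followed by a terminating 0:
  2 -> 110 (3 bits)
  10 -> 11111111110 (11 bits)
  6 -> 1111110 (7 bits)
  7 -> 11111110 (8 bits)
  1 -> 10 (2 bits)
Total length = 3 + 11 + 7 + 8 + 2 = 31 bits.

Unary([2, 10, 6, 7, 1]) = 1101111111111011111101111111010 (31 bits)


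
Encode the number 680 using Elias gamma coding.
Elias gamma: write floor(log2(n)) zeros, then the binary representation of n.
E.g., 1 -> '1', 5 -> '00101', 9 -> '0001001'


num_bits = floor(log2(680)) + 1 = 10
leading_zeros = num_bits - 1 = 9
binary(680) = 1010101000

Elias gamma(680) = '000000000' + '1010101000' = 0000000001010101000 (19 bits)


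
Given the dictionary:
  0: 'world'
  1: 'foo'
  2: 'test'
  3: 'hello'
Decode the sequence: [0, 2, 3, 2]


Look up each index in the dictionary:
  0 -> 'world'
  2 -> 'test'
  3 -> 'hello'
  2 -> 'test'

Decoded: "world test hello test"


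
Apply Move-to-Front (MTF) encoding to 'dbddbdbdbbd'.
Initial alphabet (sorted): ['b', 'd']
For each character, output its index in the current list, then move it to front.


MTF encoding:
'd': index 1 in ['b', 'd'] -> ['d', 'b']
'b': index 1 in ['d', 'b'] -> ['b', 'd']
'd': index 1 in ['b', 'd'] -> ['d', 'b']
'd': index 0 in ['d', 'b'] -> ['d', 'b']
'b': index 1 in ['d', 'b'] -> ['b', 'd']
'd': index 1 in ['b', 'd'] -> ['d', 'b']
'b': index 1 in ['d', 'b'] -> ['b', 'd']
'd': index 1 in ['b', 'd'] -> ['d', 'b']
'b': index 1 in ['d', 'b'] -> ['b', 'd']
'b': index 0 in ['b', 'd'] -> ['b', 'd']
'd': index 1 in ['b', 'd'] -> ['d', 'b']


Output: [1, 1, 1, 0, 1, 1, 1, 1, 1, 0, 1]


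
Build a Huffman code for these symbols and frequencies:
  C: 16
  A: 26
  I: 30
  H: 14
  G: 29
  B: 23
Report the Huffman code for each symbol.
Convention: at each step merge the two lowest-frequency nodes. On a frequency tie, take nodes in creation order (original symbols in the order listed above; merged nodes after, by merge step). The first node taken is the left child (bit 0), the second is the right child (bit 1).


Huffman tree construction:
Step 1: Merge H(14) + C(16) = 30
Step 2: Merge B(23) + A(26) = 49
Step 3: Merge G(29) + I(30) = 59
Step 4: Merge (H+C)(30) + (B+A)(49) = 79
Step 5: Merge (G+I)(59) + ((H+C)+(B+A))(79) = 138
Read each symbol's code off the tree from the root (left child = 0, right child = 1).

Codes:
  C: 101 (length 3)
  A: 111 (length 3)
  I: 01 (length 2)
  H: 100 (length 3)
  G: 00 (length 2)
  B: 110 (length 3)
Average code length: 355/138 = 2.5725 bits/symbol


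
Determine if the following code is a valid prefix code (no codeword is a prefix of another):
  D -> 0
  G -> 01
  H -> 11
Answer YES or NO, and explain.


Checking each pair (does one codeword prefix another?):
  D='0' vs G='01': prefix -- VIOLATION

NO -- this is NOT a valid prefix code. D (0) is a prefix of G (01).


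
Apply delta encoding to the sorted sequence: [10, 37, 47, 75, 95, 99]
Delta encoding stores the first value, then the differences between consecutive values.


First value: 10
Deltas:
  37 - 10 = 27
  47 - 37 = 10
  75 - 47 = 28
  95 - 75 = 20
  99 - 95 = 4


Delta encoded: [10, 27, 10, 28, 20, 4]


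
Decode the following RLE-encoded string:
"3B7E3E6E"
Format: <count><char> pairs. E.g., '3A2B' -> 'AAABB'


Expanding each <count><char> pair:
  3B -> 'BBB'
  7E -> 'EEEEEEE'
  3E -> 'EEE'
  6E -> 'EEEEEE'

Decoded = BBBEEEEEEEEEEEEEEEE


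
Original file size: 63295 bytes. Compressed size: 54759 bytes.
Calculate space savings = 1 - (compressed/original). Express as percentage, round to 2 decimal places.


ratio = compressed/original = 54759/63295 = 0.865139
savings = 1 - ratio = 1 - 0.865139 = 0.134861
as a percentage: 0.134861 * 100 = 13.49%

Space savings = 1 - 54759/63295 = 13.49%


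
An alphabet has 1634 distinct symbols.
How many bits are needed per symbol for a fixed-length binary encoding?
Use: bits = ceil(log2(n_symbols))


log2(1634) = 10.6742
Bracket: 2^10 = 1024 < 1634 <= 2^11 = 2048
So ceil(log2(1634)) = 11

bits = ceil(log2(1634)) = ceil(10.6742) = 11 bits


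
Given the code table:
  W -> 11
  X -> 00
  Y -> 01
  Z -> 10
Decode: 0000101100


Decoding:
00 -> X
00 -> X
10 -> Z
11 -> W
00 -> X


Result: XXZWX


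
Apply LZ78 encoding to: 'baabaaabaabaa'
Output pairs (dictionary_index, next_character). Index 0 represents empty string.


LZ78 encoding steps:
Dictionary: {0: ''}
Step 1: w='' (idx 0), next='b' -> output (0, 'b'), add 'b' as idx 1
Step 2: w='' (idx 0), next='a' -> output (0, 'a'), add 'a' as idx 2
Step 3: w='a' (idx 2), next='b' -> output (2, 'b'), add 'ab' as idx 3
Step 4: w='a' (idx 2), next='a' -> output (2, 'a'), add 'aa' as idx 4
Step 5: w='ab' (idx 3), next='a' -> output (3, 'a'), add 'aba' as idx 5
Step 6: w='aba' (idx 5), next='a' -> output (5, 'a'), add 'abaa' as idx 6


Encoded: [(0, 'b'), (0, 'a'), (2, 'b'), (2, 'a'), (3, 'a'), (5, 'a')]


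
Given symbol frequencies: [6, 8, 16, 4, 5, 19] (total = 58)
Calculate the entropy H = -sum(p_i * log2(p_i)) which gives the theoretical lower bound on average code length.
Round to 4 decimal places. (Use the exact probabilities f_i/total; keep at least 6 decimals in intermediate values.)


Per-symbol terms -p_i * log2(p_i) with p_i = f_i/58:
  p = 6/58 = 0.103448: log2(p) = -3.273018, -p*log2(p) = 0.338588
  p = 8/58 = 0.137931: log2(p) = -2.857981, -p*log2(p) = 0.394204
  p = 16/58 = 0.275862: log2(p) = -1.857981, -p*log2(p) = 0.512546
  p = 4/58 = 0.068966: log2(p) = -3.857981, -p*log2(p) = 0.266068
  p = 5/58 = 0.086207: log2(p) = -3.536053, -p*log2(p) = 0.304832
  p = 19/58 = 0.327586: log2(p) = -1.610053, -p*log2(p) = 0.527431
H = 0.338588 + 0.394204 + 0.512546 + 0.266068 + 0.304832 + 0.527431 = 2.343669

H = 2.3437 bits/symbol


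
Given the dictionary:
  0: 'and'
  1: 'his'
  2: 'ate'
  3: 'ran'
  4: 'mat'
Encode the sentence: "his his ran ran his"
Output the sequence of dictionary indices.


Look up each word in the dictionary:
  'his' -> 1
  'his' -> 1
  'ran' -> 3
  'ran' -> 3
  'his' -> 1

Encoded: [1, 1, 3, 3, 1]
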